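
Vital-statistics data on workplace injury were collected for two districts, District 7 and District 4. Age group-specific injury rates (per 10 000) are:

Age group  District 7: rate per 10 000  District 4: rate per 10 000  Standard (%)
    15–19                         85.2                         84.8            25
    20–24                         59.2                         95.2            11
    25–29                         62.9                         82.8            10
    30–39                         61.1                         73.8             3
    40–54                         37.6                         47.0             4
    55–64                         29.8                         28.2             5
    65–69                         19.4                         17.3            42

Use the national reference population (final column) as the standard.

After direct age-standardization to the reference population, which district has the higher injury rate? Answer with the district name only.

Standard weights: 0.25, 0.11, 0.10, 0.03, 0.04, 0.05, 0.42.
District 7: 0.2500×85.2 + 0.1100×59.2 + 0.1000×62.9 + 0.0300×61.1 + 0.0400×37.6 + 0.0500×29.8 + 0.4200×19.4 = 47.0770 per 10 000.
District 4: 0.2500×84.8 + 0.1100×95.2 + 0.1000×82.8 + 0.0300×73.8 + 0.0400×47.0 + 0.0500×28.2 + 0.4200×17.3 = 52.7220 per 10 000.

District 4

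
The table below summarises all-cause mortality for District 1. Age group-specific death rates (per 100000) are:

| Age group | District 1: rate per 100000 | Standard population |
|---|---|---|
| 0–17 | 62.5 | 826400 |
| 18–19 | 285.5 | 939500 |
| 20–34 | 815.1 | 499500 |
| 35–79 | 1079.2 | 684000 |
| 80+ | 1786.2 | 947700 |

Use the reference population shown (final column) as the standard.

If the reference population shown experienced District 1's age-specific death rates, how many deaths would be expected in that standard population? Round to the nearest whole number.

31580

Expected deaths = Σ (standard pop × age-specific rate ÷ 100000)
= 826400×62.5/100000 + 939500×285.5/100000 + 499500×815.1/100000 + 684000×1079.2/100000 + 947700×1786.2/100000
= 516.50 + 2682.27 + 4071.42 + 7381.73 + 16927.82 = 31579.74.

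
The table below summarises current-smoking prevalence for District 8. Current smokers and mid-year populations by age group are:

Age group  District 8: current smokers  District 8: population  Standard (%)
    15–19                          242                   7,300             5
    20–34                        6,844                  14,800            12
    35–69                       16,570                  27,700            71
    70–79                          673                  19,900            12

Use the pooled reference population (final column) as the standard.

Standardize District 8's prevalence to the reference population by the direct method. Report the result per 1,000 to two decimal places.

Age-specific rates per 1,000 for District 8: 33.151, 462.432, 598.195, 33.819.
Standard weights: 0.05, 0.12, 0.71, 0.12.
Standardized rate: 0.0500×33.151 + 0.1200×462.432 + 0.7100×598.195 + 0.1200×33.819 = 485.9261 per 1,000.

485.93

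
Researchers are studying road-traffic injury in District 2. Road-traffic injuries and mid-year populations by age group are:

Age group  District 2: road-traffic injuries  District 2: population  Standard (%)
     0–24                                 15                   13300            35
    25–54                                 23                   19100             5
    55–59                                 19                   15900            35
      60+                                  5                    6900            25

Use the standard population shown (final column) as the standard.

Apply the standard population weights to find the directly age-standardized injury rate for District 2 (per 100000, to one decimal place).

Age-specific rates per 100000 for District 2: 112.78, 120.42, 119.50, 72.46.
Standard weights: 0.35, 0.05, 0.35, 0.25.
Standardized rate: 0.3500×112.78 + 0.0500×120.42 + 0.3500×119.50 + 0.2500×72.46 = 105.4345 per 100000.

105.4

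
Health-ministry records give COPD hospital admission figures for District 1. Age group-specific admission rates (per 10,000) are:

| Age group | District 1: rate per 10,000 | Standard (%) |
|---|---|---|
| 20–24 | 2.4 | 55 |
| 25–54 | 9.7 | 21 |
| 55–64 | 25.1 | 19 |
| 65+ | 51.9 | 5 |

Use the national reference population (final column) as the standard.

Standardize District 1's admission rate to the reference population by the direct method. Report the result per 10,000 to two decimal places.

10.72

Standard weights: 0.55, 0.21, 0.19, 0.05.
Standardized rate: 0.5500×2.4 + 0.2100×9.7 + 0.1900×25.1 + 0.0500×51.9 = 10.7210 per 10,000.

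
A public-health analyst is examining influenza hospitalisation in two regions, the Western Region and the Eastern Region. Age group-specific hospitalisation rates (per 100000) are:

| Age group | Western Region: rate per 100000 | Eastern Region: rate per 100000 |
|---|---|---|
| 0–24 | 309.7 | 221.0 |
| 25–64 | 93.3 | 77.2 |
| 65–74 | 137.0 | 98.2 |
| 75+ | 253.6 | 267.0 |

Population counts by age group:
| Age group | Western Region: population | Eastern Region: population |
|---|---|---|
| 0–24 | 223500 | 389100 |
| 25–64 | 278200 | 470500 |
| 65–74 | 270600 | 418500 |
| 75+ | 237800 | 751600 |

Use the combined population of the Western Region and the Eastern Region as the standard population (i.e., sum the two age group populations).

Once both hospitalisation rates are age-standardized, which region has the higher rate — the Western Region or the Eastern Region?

Western Region

Combined standard total = 3039800; weights = 0.2015, 0.2463, 0.2267, 0.3255.
The Western Region: 0.2015×309.7 + 0.2463×93.3 + 0.2267×137.0 + 0.3255×253.6 = 198.9915 per 100000.
The Eastern Region: 0.2015×221.0 + 0.2463×77.2 + 0.2267×98.2 + 0.3255×267.0 = 172.7165 per 100000.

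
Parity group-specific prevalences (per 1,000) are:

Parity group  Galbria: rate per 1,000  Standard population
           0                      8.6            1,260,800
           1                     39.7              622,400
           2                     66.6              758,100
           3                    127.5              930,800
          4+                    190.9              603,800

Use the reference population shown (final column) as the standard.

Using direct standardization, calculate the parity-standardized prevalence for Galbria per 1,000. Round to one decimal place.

76.6

Standard total = 4,175,900; weights = 0.3019, 0.1490, 0.1815, 0.2229, 0.1446.
Standardized rate: 0.3019×8.6 + 0.1490×39.7 + 0.1815×66.6 + 0.2229×127.5 + 0.1446×190.9 = 76.6264 per 1,000.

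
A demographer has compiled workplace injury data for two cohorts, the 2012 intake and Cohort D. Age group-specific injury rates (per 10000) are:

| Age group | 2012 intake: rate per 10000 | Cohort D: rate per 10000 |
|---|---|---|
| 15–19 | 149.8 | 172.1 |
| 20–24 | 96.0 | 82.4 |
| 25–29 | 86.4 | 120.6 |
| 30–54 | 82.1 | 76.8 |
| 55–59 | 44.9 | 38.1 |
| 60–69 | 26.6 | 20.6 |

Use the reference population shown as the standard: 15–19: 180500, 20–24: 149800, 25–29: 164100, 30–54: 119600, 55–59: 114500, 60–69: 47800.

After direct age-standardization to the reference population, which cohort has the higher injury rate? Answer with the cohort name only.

Cohort D

Standard total = 776300; weights = 0.2325, 0.1930, 0.2114, 0.1541, 0.1475, 0.0616.
The 2012 intake: 0.2325×149.8 + 0.1930×96.0 + 0.2114×86.4 + 0.1541×82.1 + 0.1475×44.9 + 0.0616×26.6 = 92.5282 per 10000.
Cohort D: 0.2325×172.1 + 0.1930×82.4 + 0.2114×120.6 + 0.1541×76.8 + 0.1475×38.1 + 0.0616×20.6 = 100.1294 per 10000.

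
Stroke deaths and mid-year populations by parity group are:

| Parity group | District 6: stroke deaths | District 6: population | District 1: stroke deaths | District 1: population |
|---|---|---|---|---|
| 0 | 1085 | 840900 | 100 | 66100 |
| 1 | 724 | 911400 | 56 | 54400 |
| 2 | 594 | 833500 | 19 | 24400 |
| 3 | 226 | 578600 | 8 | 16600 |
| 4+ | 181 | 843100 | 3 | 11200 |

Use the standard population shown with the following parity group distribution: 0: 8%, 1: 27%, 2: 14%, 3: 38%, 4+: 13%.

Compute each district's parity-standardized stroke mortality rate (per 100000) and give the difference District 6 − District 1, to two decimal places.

-13.21

Parity-specific rates per 100000 for District 6: 129.03, 79.44, 71.27, 39.06, 21.47.
For District 1: 151.29, 102.94, 77.87, 48.19, 26.79.
Standard weights: 0.08, 0.27, 0.14, 0.38, 0.13.
District 6: 0.0800×129.03 + 0.2700×79.44 + 0.1400×71.27 + 0.3800×39.06 + 0.1300×21.47 = 59.3814 per 100000.
District 1: 0.0800×151.29 + 0.2700×102.94 + 0.1400×77.87 + 0.3800×48.19 + 0.1300×26.79 = 72.5940 per 100000.
Difference = 59.3814 − 72.5940 = -13.2126.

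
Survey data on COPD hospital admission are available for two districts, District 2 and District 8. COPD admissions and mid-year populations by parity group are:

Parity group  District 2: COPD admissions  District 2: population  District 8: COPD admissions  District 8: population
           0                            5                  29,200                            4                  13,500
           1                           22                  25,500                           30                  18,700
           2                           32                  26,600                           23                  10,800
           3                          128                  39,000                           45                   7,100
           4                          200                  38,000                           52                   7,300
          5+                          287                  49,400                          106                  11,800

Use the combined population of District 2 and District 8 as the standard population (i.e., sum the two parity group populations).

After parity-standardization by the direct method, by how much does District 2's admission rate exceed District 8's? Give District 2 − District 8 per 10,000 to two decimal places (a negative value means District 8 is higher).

Parity-specific rates per 10,000 for District 2: 1.71, 8.63, 12.03, 32.82, 52.63, 58.10.
For District 8: 2.96, 16.04, 21.30, 63.38, 71.23, 89.83.
Combined standard total = 276,900; weights = 0.1542, 0.1596, 0.1351, 0.1665, 0.1636, 0.2210.
District 2: 0.1542×1.71 + 0.1596×8.63 + 0.1351×12.03 + 0.1665×32.82 + 0.1636×52.63 + 0.2210×58.10 = 30.1811 per 10,000.
District 8: 0.1542×2.96 + 0.1596×16.04 + 0.1351×21.30 + 0.1665×63.38 + 0.1636×71.23 + 0.2210×89.83 = 47.9538 per 10,000.
Difference = 30.1811 − 47.9538 = -17.7726.

-17.77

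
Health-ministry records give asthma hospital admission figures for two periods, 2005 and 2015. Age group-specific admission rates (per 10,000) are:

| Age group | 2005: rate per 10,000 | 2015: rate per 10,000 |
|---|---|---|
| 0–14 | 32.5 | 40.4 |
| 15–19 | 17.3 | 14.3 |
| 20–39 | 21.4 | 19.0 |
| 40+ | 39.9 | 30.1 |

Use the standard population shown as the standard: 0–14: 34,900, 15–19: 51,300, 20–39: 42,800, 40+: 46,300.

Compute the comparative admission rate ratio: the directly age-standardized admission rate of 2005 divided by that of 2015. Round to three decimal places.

Standard total = 175,300; weights = 0.1991, 0.2926, 0.2442, 0.2641.
2005: 0.1991×32.5 + 0.2926×17.3 + 0.2442×21.4 + 0.2641×39.9 = 27.2962 per 10,000.
2015: 0.1991×40.4 + 0.2926×14.3 + 0.2442×19.0 + 0.2641×30.1 = 24.8168 per 10,000.
Ratio = 27.2962 ÷ 24.8168 = 1.09991.

1.100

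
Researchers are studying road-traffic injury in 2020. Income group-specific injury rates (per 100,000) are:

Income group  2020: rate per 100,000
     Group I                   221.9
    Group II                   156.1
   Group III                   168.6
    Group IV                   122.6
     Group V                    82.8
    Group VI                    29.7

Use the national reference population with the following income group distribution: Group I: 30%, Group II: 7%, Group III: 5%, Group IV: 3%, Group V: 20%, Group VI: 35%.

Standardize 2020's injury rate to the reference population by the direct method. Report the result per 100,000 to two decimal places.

116.56

Standard weights: 0.30, 0.07, 0.05, 0.03, 0.20, 0.35.
Standardized rate: 0.3000×221.9 + 0.0700×156.1 + 0.0500×168.6 + 0.0300×122.6 + 0.2000×82.8 + 0.3500×29.7 = 116.5600 per 100,000.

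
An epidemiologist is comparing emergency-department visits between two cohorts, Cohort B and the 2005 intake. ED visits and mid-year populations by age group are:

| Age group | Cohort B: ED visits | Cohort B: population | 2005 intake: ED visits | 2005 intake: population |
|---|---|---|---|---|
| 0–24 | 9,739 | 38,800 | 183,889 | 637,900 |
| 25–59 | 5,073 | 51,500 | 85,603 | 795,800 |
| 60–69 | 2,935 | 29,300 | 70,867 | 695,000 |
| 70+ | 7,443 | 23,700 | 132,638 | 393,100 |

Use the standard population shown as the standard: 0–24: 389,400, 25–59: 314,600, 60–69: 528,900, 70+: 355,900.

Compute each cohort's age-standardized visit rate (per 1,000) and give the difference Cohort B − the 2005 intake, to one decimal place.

-16.8

Age-specific rates per 1,000 for Cohort B: 251.005, 98.505, 100.171, 314.051.
For the 2005 intake: 288.272, 107.568, 101.967, 337.415.
Standard total = 1,588,800; weights = 0.2451, 0.1980, 0.3329, 0.2240.
Cohort B: 0.2451×251.005 + 0.1980×98.505 + 0.3329×100.171 + 0.2240×314.051 = 184.7192 per 1,000.
The 2005 intake: 0.2451×288.272 + 0.1980×107.568 + 0.3329×101.967 + 0.2240×337.415 = 201.4796 per 1,000.
Difference = 184.7192 − 201.4796 = -16.7604.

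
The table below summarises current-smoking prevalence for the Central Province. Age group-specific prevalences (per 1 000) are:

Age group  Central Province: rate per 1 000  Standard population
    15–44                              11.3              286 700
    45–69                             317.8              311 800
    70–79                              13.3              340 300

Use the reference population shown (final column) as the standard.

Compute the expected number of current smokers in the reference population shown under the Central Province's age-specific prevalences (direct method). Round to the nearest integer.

106856

Expected current smokers = Σ (standard pop × age-specific rate ÷ 1 000)
= 286 700×11.3/1 000 + 311 800×317.8/1 000 + 340 300×13.3/1 000
= 3239.71 + 99090.04 + 4525.99 = 106855.74.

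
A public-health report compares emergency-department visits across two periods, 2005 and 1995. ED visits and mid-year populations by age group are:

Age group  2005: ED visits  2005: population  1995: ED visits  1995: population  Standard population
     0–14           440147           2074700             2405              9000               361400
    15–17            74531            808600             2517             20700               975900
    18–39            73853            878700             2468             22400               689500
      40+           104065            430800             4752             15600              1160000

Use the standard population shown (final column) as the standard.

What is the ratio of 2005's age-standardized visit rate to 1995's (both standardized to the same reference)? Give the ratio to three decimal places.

0.783

Age-specific rates per 1000 for 2005: 212.150, 92.173, 84.048, 241.562.
For 1995: 267.222, 121.594, 110.179, 304.615.
Standard total = 3186800; weights = 0.1134, 0.3062, 0.2164, 0.3640.
2005: 0.1134×212.150 + 0.3062×92.173 + 0.2164×84.048 + 0.3640×241.562 = 158.3989 per 1000.
1995: 0.1134×267.222 + 0.3062×121.594 + 0.2164×110.179 + 0.3640×304.615 = 202.2593 per 1000.
Ratio = 158.3989 ÷ 202.2593 = 0.78315.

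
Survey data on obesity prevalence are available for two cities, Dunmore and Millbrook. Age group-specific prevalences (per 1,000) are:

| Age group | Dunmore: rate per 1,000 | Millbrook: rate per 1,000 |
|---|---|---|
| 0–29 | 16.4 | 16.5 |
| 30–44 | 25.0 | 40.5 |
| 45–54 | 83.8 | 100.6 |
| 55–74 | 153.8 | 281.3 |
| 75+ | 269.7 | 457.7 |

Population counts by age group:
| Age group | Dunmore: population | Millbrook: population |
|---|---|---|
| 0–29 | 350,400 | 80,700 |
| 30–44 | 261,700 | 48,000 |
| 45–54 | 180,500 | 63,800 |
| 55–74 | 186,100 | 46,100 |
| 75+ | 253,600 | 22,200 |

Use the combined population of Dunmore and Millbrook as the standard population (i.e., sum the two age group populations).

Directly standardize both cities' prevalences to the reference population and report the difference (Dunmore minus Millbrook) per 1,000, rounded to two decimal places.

-60.55

Combined standard total = 1,493,100; weights = 0.2887, 0.2074, 0.1636, 0.1555, 0.1847.
Dunmore: 0.2887×16.4 + 0.2074×25.0 + 0.1636×83.8 + 0.1555×153.8 + 0.1847×269.7 = 97.3682 per 1,000.
Millbrook: 0.2887×16.5 + 0.2074×40.5 + 0.1636×100.6 + 0.1555×281.3 + 0.1847×457.7 = 157.9158 per 1,000.
Difference = 97.3682 − 157.9158 = -60.5476.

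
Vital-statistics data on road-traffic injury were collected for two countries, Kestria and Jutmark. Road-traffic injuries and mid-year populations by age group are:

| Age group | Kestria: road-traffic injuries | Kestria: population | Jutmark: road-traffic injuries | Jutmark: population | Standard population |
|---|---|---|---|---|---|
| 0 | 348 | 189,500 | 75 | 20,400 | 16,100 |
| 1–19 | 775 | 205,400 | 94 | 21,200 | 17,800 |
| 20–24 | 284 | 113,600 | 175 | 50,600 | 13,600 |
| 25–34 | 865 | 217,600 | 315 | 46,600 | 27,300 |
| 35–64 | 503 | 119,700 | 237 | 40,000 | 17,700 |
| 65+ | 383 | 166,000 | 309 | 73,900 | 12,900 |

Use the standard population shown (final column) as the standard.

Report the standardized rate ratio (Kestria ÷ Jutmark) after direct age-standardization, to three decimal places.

Age-specific rates per 100,000 for Kestria: 183.64, 377.31, 250.00, 397.52, 420.22, 230.72.
For Jutmark: 367.65, 443.40, 345.85, 675.97, 592.50, 418.13.
Standard total = 105,400; weights = 0.1528, 0.1689, 0.1290, 0.2590, 0.1679, 0.1224.
Kestria: 0.1528×183.64 + 0.1689×377.31 + 0.1290×250.00 + 0.2590×397.52 + 0.1679×420.22 + 0.1224×230.72 = 325.7989 per 100,000.
Jutmark: 0.1528×367.65 + 0.1689×443.40 + 0.1290×345.85 + 0.2590×675.97 + 0.1679×592.50 + 0.1224×418.13 = 501.4246 per 100,000.
Ratio = 325.7989 ÷ 501.4246 = 0.64975.

0.650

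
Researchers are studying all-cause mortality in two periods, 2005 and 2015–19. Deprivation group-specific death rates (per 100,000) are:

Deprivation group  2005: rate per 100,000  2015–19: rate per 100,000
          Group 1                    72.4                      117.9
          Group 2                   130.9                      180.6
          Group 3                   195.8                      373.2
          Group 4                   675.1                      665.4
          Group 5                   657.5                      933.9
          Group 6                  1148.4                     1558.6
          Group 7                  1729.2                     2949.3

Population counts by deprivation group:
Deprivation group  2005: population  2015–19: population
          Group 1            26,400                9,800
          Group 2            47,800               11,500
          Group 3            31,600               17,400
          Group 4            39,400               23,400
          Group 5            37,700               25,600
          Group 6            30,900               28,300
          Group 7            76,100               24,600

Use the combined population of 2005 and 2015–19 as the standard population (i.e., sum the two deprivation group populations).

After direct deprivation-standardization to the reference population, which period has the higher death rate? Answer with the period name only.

2015–19

Combined standard total = 430,500; weights = 0.0841, 0.1377, 0.1138, 0.1459, 0.1470, 0.1375, 0.2339.
2005: 0.0841×72.4 + 0.1377×130.9 + 0.1138×195.8 + 0.1459×675.1 + 0.1470×657.5 + 0.1375×1148.4 + 0.2339×1729.2 = 803.9703 per 100,000.
2015–19: 0.0841×117.9 + 0.1377×180.6 + 0.1138×373.2 + 0.1459×665.4 + 0.1470×933.9 + 0.1375×1558.6 + 0.2339×2949.3 = 1215.8675 per 100,000.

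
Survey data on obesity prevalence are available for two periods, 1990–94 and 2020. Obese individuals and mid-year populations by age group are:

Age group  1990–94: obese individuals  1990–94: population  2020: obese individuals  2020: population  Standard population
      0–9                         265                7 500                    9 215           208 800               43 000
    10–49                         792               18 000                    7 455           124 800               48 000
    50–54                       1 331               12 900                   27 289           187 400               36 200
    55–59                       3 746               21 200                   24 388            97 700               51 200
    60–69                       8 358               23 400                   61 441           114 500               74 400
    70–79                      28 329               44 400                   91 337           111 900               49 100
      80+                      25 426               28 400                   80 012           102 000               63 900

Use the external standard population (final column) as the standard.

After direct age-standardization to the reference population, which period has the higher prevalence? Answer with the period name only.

2020

Age-specific rates per 1 000 for 1990–94: 35.333, 44.000, 103.178, 176.698, 357.179, 638.041, 895.282.
For 2020: 44.133, 59.736, 145.619, 249.621, 536.603, 816.238, 784.431.
Standard total = 365 800; weights = 0.1176, 0.1312, 0.0990, 0.1400, 0.2034, 0.1342, 0.1747.
1990–94: 0.1176×35.333 + 0.1312×44.000 + 0.0990×103.178 + 0.1400×176.698 + 0.2034×357.179 + 0.1342×638.041 + 0.1747×895.282 = 359.5511 per 1 000.
2020: 0.1176×44.133 + 0.1312×59.736 + 0.0990×145.619 + 0.1400×249.621 + 0.2034×536.603 + 0.1342×816.238 + 0.1747×784.431 = 418.1048 per 1 000.
The crude rates (438.04 vs 317.96) would put 1990–94 higher, but that reflects its age composition; once standardized to a common age structure, 2020 has the higher underlying rate.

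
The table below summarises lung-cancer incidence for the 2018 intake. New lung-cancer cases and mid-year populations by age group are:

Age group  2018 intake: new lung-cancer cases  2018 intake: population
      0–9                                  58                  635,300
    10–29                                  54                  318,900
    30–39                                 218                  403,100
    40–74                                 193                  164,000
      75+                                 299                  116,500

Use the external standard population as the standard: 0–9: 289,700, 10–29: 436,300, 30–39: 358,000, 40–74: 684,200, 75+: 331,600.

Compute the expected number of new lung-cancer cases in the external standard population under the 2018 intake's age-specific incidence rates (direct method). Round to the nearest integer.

Age-specific rates per 100,000 for the 2018 intake: 9.13, 16.93, 54.08, 117.68, 256.65.
Expected new lung-cancer cases = Σ (standard pop × age-specific rate ÷ 100,000)
= 289,700×9.13/100,000 + 436,300×16.93/100,000 + 358,000×54.08/100,000 + 684,200×117.68/100,000 + 331,600×256.65/100,000
= 26.45 + 73.88 + 193.61 + 805.19 + 851.06 = 1950.18.

1950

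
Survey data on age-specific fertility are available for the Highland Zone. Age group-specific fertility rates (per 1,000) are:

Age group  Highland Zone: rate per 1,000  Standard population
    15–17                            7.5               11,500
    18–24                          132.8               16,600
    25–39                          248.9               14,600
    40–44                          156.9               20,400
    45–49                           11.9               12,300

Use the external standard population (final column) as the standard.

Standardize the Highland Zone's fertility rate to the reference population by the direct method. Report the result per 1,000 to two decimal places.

122.97

Standard total = 75,400; weights = 0.1525, 0.2202, 0.1936, 0.2706, 0.1631.
Standardized rate: 0.1525×7.5 + 0.2202×132.8 + 0.1936×248.9 + 0.2706×156.9 + 0.1631×11.9 = 122.9682 per 1,000.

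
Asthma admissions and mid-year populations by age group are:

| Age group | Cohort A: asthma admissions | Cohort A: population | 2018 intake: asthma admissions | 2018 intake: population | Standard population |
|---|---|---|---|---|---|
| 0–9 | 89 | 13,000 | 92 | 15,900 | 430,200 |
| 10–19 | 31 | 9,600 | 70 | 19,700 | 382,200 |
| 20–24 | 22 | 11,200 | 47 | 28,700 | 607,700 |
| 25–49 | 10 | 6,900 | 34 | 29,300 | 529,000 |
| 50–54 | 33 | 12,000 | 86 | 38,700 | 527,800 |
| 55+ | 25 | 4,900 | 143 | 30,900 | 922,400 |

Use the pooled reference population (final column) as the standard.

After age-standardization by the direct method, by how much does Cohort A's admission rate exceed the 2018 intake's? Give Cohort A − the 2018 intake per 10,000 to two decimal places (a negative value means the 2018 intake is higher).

4.12

Age-specific rates per 10,000 for Cohort A: 68.46, 32.29, 19.64, 14.49, 27.50, 51.02.
For the 2018 intake: 57.86, 35.53, 16.38, 11.60, 22.22, 46.28.
Standard total = 3,399,300; weights = 0.1266, 0.1124, 0.1788, 0.1556, 0.1553, 0.2713.
Cohort A: 0.1266×68.46 + 0.1124×32.29 + 0.1788×19.64 + 0.1556×14.49 + 0.1553×27.50 + 0.2713×51.02 = 36.1761 per 10,000.
The 2018 intake: 0.1266×57.86 + 0.1124×35.53 + 0.1788×16.38 + 0.1556×11.60 + 0.1553×22.22 + 0.2713×46.28 = 32.0593 per 10,000.
Difference = 36.1761 − 32.0593 = 4.1168.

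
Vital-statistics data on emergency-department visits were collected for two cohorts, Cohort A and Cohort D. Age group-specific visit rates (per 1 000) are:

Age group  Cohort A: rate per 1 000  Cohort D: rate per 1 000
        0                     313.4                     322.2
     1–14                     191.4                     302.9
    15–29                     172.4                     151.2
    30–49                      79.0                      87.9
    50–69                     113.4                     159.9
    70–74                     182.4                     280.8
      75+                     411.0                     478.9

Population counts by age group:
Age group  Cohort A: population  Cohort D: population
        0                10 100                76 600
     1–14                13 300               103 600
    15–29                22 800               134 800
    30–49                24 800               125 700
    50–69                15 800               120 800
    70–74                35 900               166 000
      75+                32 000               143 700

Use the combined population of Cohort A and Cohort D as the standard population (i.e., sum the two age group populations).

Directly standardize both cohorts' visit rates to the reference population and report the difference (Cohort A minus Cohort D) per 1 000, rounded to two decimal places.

-48.68

Combined standard total = 1 025 900; weights = 0.0845, 0.1139, 0.1536, 0.1467, 0.1332, 0.1968, 0.1713.
Cohort A: 0.0845×313.4 + 0.1139×191.4 + 0.1536×172.4 + 0.1467×79.0 + 0.1332×113.4 + 0.1968×182.4 + 0.1713×411.0 = 207.7550 per 1 000.
Cohort D: 0.0845×322.2 + 0.1139×302.9 + 0.1536×151.2 + 0.1467×87.9 + 0.1332×159.9 + 0.1968×280.8 + 0.1713×478.9 = 256.4386 per 1 000.
Difference = 207.7550 − 256.4386 = -48.6836.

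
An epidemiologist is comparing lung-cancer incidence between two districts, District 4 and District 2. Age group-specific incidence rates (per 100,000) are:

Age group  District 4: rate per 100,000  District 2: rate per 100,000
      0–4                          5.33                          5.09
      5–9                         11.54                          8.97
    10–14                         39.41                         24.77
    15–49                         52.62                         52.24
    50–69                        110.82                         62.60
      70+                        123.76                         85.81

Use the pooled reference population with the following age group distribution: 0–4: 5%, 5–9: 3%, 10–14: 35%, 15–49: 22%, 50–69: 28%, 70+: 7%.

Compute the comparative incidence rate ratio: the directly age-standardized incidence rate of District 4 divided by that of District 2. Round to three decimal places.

Standard weights: 0.05, 0.03, 0.35, 0.22, 0.28, 0.07.
District 4: 0.0500×5.33 + 0.0300×11.54 + 0.3500×39.41 + 0.2200×52.62 + 0.2800×110.82 + 0.0700×123.76 = 65.6754 per 100,000.
District 2: 0.0500×5.09 + 0.0300×8.97 + 0.3500×24.77 + 0.2200×52.24 + 0.2800×62.60 + 0.0700×85.81 = 44.2206 per 100,000.
Ratio = 65.6754 ÷ 44.2206 = 1.48518.

1.485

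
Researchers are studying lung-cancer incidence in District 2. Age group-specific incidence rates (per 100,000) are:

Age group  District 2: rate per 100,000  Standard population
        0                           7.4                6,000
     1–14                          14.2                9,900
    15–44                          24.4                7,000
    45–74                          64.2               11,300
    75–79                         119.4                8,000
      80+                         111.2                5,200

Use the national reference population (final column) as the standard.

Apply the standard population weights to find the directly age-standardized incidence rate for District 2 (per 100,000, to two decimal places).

Standard total = 47,400; weights = 0.1266, 0.2089, 0.1477, 0.2384, 0.1688, 0.1097.
Standardized rate: 0.1266×7.4 + 0.2089×14.2 + 0.1477×24.4 + 0.2384×64.2 + 0.1688×119.4 + 0.1097×111.2 = 55.1620 per 100,000.

55.16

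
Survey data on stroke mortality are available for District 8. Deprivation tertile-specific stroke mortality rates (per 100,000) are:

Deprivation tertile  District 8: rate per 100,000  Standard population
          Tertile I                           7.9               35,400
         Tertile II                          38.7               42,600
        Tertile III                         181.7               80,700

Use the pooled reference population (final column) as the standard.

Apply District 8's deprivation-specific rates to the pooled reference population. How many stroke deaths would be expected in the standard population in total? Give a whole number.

Expected stroke deaths = Σ (standard pop × deprivation-specific rate ÷ 100,000)
= 35,400×7.9/100,000 + 42,600×38.7/100,000 + 80,700×181.7/100,000
= 2.80 + 16.49 + 146.63 = 165.91.

166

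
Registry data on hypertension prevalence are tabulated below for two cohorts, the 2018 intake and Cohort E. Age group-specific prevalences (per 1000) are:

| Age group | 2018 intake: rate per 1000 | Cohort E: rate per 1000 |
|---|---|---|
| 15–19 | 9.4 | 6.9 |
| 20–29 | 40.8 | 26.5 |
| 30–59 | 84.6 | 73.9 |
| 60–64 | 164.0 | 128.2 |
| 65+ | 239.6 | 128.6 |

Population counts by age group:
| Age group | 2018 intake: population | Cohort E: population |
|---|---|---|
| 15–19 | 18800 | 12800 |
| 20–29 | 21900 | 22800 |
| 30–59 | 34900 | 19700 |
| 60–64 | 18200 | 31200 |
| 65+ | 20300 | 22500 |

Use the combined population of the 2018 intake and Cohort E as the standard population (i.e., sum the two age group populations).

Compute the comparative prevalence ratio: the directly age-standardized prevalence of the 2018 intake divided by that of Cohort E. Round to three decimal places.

Combined standard total = 223100; weights = 0.1416, 0.2004, 0.2447, 0.2214, 0.1918.
The 2018 intake: 0.1416×9.4 + 0.2004×40.8 + 0.2447×84.6 + 0.2214×164.0 + 0.1918×239.6 = 112.4896 per 1000.
Cohort E: 0.1416×6.9 + 0.2004×26.5 + 0.2447×73.9 + 0.2214×128.2 + 0.1918×128.6 = 77.4303 per 1000.
Ratio = 112.4896 ÷ 77.4303 = 1.45279.

1.453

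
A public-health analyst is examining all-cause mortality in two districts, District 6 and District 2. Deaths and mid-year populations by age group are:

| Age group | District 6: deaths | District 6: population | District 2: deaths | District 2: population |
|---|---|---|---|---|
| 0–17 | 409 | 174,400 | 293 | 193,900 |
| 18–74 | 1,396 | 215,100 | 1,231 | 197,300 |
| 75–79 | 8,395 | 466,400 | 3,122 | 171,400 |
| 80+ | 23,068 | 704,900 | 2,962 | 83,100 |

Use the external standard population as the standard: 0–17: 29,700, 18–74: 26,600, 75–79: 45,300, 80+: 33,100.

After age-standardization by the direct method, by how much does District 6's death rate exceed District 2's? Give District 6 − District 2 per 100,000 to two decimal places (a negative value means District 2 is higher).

-55.61

Age-specific rates per 100,000 for District 6: 234.52, 649.00, 1799.96, 3272.52.
For District 2: 151.11, 623.92, 1821.47, 3564.38.
Standard total = 134,700; weights = 0.2205, 0.1975, 0.3363, 0.2457.
District 6: 0.2205×234.52 + 0.1975×649.00 + 0.3363×1799.96 + 0.2457×3272.52 = 1589.3623 per 100,000.
District 2: 0.2205×151.11 + 0.1975×623.92 + 0.3363×1821.47 + 0.2457×3564.38 = 1644.9731 per 100,000.
Difference = 1589.3623 − 1644.9731 = -55.6107.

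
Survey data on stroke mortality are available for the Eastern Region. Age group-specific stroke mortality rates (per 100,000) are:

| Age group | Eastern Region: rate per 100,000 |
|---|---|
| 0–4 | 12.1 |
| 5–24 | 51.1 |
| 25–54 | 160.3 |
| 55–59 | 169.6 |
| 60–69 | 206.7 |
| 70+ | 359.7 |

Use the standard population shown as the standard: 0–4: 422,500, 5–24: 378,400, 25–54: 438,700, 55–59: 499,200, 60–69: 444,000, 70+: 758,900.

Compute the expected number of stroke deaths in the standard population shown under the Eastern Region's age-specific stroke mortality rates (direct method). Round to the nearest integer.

5442

Expected stroke deaths = Σ (standard pop × age-specific rate ÷ 100,000)
= 422,500×12.1/100,000 + 378,400×51.1/100,000 + 438,700×160.3/100,000 + 499,200×169.6/100,000 + 444,000×206.7/100,000 + 758,900×359.7/100,000
= 51.12 + 193.36 + 703.24 + 846.64 + 917.75 + 2729.76 = 5441.88.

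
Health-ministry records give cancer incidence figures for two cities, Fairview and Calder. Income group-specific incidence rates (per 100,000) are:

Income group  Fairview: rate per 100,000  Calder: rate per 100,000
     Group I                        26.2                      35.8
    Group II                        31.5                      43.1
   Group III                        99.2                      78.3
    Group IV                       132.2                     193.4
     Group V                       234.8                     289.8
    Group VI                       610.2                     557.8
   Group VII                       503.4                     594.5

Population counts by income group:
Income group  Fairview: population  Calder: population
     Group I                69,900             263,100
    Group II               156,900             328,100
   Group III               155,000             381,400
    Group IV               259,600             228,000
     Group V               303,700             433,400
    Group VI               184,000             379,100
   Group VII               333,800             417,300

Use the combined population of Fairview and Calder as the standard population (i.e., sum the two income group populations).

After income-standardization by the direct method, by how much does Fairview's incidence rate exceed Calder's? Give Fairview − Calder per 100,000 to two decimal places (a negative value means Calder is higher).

-27.46

Combined standard total = 3,893,300; weights = 0.0855, 0.1246, 0.1378, 0.1252, 0.1893, 0.1446, 0.1929.
Fairview: 0.0855×26.2 + 0.1246×31.5 + 0.1378×99.2 + 0.1252×132.2 + 0.1893×234.8 + 0.1446×610.2 + 0.1929×503.4 = 266.2143 per 100,000.
Calder: 0.0855×35.8 + 0.1246×43.1 + 0.1378×78.3 + 0.1252×193.4 + 0.1893×289.8 + 0.1446×557.8 + 0.1929×594.5 = 293.6749 per 100,000.
Difference = 266.2143 − 293.6749 = -27.4606.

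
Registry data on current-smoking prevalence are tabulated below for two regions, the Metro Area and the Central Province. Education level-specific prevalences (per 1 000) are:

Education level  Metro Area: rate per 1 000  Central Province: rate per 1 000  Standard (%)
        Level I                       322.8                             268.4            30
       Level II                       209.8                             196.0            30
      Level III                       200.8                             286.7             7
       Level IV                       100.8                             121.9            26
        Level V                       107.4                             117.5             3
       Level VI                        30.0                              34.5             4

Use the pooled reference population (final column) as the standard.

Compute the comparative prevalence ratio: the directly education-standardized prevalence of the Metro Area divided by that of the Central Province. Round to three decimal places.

1.043

Standard weights: 0.30, 0.30, 0.07, 0.26, 0.03, 0.04.
The Metro Area: 0.3000×322.8 + 0.3000×209.8 + 0.0700×200.8 + 0.2600×100.8 + 0.0300×107.4 + 0.0400×30.0 = 204.4660 per 1 000.
The Central Province: 0.3000×268.4 + 0.3000×196.0 + 0.0700×286.7 + 0.2600×121.9 + 0.0300×117.5 + 0.0400×34.5 = 195.9880 per 1 000.
Ratio = 204.4660 ÷ 195.9880 = 1.04326.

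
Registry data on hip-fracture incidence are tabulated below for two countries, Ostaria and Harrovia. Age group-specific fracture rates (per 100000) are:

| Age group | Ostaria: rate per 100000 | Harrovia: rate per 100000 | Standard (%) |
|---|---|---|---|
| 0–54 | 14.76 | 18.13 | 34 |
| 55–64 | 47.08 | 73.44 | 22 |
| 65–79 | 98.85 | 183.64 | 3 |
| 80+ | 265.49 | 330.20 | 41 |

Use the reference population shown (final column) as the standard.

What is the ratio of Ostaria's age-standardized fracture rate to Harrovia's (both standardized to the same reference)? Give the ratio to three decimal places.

Standard weights: 0.34, 0.22, 0.03, 0.41.
Ostaria: 0.3400×14.76 + 0.2200×47.08 + 0.0300×98.85 + 0.4100×265.49 = 127.1924 per 100000.
Harrovia: 0.3400×18.13 + 0.2200×73.44 + 0.0300×183.64 + 0.4100×330.20 = 163.2122 per 100000.
Ratio = 127.1924 ÷ 163.2122 = 0.77931.

0.779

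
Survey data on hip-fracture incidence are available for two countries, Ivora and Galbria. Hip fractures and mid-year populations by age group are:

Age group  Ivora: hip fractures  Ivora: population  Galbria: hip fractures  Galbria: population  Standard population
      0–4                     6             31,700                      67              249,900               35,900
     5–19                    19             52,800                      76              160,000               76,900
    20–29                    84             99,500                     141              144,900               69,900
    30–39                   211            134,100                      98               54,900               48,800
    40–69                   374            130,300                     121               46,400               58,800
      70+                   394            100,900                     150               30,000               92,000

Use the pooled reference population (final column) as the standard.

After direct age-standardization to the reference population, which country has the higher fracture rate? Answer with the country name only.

Age-specific rates per 100,000 for Ivora: 18.93, 35.98, 84.42, 157.35, 287.03, 390.49.
For Galbria: 26.81, 47.50, 97.31, 178.51, 260.78, 500.00.
Standard total = 382,300; weights = 0.0939, 0.2012, 0.1828, 0.1276, 0.1538, 0.2406.
Ivora: 0.0939×18.93 + 0.2012×35.98 + 0.1828×84.42 + 0.1276×157.35 + 0.1538×287.03 + 0.2406×390.49 = 182.6532 per 100,000.
Galbria: 0.0939×26.81 + 0.2012×47.50 + 0.1828×97.31 + 0.1276×178.51 + 0.1538×260.78 + 0.2406×500.00 = 213.0836 per 100,000.
The crude rates (198.07 vs 95.18) would put Ivora higher, but that reflects its age composition; once standardized to a common age structure, Galbria has the higher underlying rate.

Galbria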